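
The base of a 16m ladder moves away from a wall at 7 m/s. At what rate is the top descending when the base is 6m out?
21√55/55 ≈ 2.832 m/s

x² + y² = 16²
2x·dx/dt + 2y·dy/dt = 0
dy/dt = -x/y · dx/dt = -6/(2√55) · 7 = -21√55/55 m/s
The top is descending at 21√55/55 ≈ 2.832 m/s.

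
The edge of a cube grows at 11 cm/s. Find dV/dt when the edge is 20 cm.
13200 cm³/s

V = s³
dV/dt = 3s² · ds/dt = 3·20²·11 = 13200 cm³/s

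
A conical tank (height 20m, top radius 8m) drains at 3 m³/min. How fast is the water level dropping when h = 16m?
75/(1024π) ≈ 0.02331 m/min

r/h = 8/20, so r = (2/5)h
V = (1/3)πr²h = (1/3)π((2/5)h)²h = (4/75)πh³
dV/dh = (4/25)πh²
dh/dt = (dV/dt)/(dV/dh) = -3/((4/25)π·16²) = -75/(1024π) m/min
The level is dropping at 75/(1024π) ≈ 0.02331 m/min.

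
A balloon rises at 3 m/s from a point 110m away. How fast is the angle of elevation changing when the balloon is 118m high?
0.012681 rad/s

tan(θ) = y/110
sec²(θ) · dθ/dt = (1/110) · dy/dt
dθ/dt = cos²(θ)/110 · 3 = 110/(110² + 118²) · 3
dθ/dt = 0.012681 rad/s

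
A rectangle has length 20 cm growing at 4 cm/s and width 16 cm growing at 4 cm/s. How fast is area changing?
144 cm²/s

A = lw
dA/dt = w·dl/dt + l·dw/dt = 16·4 + 20·4 = 144 cm²/s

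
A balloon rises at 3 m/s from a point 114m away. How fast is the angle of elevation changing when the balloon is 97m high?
0.015264 rad/s

tan(θ) = y/114
sec²(θ) · dθ/dt = (1/114) · dy/dt
dθ/dt = cos²(θ)/114 · 3 = 114/(114² + 97²) · 3
dθ/dt = 0.015264 rad/s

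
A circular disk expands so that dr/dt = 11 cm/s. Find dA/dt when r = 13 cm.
286π cm²/s

A = πr²
dA/dt = 2πr · dr/dt = 2π(13)(11) = 286π cm²/s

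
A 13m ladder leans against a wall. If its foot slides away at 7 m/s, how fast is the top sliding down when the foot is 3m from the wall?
21√10/40 ≈ 1.66 m/s

x² + y² = 13²
2x·dx/dt + 2y·dy/dt = 0
dy/dt = -x/y · dx/dt = -3/(4√10) · 7 = -21√10/40 m/s
The top is descending at 21√10/40 ≈ 1.66 m/s.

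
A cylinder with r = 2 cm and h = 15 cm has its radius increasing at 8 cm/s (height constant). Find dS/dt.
304π cm²/s

S = 2πrh + 2πr² (lateral + bases)
dS/dt = (2πh + 4πr)·dr/dt = (2π·15 + 4π·2)·8
= 304π cm²/s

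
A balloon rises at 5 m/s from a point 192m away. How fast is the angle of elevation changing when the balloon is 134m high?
0.017512 rad/s

tan(θ) = y/192
sec²(θ) · dθ/dt = (1/192) · dy/dt
dθ/dt = cos²(θ)/192 · 5 = 192/(192² + 134²) · 5
dθ/dt = 0.017512 rad/s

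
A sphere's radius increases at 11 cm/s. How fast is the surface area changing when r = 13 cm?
1144π cm²/s

S = 4πr²
dS/dt = dS/dr · dr/dt = 8πr · 11
At r = 13: dS/dt = 1144π cm²/s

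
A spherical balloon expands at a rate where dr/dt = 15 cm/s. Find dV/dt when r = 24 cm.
34560π cm³/s

V = (4/3)πr³
dV/dt = dV/dr · dr/dt = 4πr² · 15
At r = 24: dV/dt = 34560π cm³/s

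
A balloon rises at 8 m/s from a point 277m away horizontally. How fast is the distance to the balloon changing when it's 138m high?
1104√95773/95773 ≈ 3.567 m/s

z² = 277² + y²
z = √(277² + 138²) = √95773
dz/dt = y/z · dy/dt = 138/√95773 · 8 = 1104√95773/95773 ≈ 3.567 m/s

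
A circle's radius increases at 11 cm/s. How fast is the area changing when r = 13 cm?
286π cm²/s

A = πr²
dA/dt = 2πr · dr/dt = 2π(13)(11) = 286π cm²/s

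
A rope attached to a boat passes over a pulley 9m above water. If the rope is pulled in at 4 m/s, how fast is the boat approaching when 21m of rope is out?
7√10/5 ≈ 4.427 m/s

rope² = x² + 9²
x = √(21² - 9²) = 6√10
dx/dt = (rope/x) · d(rope)/dt = (21/(6√10)) · (-4) = -7√10/5 m/s
The boat approaches at 7√10/5 ≈ 4.427 m/s.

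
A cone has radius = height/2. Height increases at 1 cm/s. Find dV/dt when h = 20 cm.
100π cm³/s

V = (1/3)π(h/2)²h = πh³/12
dV/dt = πh²/4 · 1
At h = 20: dV/dt = 100π cm³/s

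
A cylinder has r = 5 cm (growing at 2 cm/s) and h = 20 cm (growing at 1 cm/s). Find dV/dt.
425π cm³/s

V = πr²h
dV/dt = 2πrh·dr/dt + πr²·dh/dt
= 2π(5)(20)(2) + π(5)²(1)
= 425π cm³/s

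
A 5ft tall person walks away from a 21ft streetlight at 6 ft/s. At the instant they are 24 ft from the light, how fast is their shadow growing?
15/8 ft/s

By similar triangles: 21/(x+s) = 5/s
Solving: s = 5x/16
ds/dt = 5/16 · dx/dt = 5/16 · 6 = 15/8 ft/s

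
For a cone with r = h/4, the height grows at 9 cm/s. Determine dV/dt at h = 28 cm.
441π cm³/s

V = (1/3)π(h/4)²h = πh³/48
dV/dt = πh²/16 · 9
At h = 28: dV/dt = 441π cm³/s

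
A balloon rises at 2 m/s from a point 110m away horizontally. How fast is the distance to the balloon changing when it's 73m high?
146√17429/17429 ≈ 1.106 m/s

z² = 110² + y²
z = √(110² + 73²) = √17429
dz/dt = y/z · dy/dt = 73/√17429 · 2 = 146√17429/17429 ≈ 1.106 m/s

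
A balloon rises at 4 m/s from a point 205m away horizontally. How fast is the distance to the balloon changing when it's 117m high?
234√55714/27857 ≈ 1.983 m/s

z² = 205² + y²
z = √(205² + 117²) = √55714
dz/dt = y/z · dy/dt = 117/√55714 · 4 = 234√55714/27857 ≈ 1.983 m/s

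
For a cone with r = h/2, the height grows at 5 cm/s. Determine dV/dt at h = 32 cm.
1280π cm³/s

V = (1/3)π(h/2)²h = πh³/12
dV/dt = πh²/4 · 5
At h = 32: dV/dt = 1280π cm³/s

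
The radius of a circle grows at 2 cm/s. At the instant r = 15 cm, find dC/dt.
4π cm/s

C = 2πr
dC/dt = 2π · dr/dt = 2π · 2 = 4π cm/s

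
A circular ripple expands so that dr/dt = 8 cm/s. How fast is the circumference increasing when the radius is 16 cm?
16π cm/s

C = 2πr
dC/dt = 2π · dr/dt = 2π · 8 = 16π cm/s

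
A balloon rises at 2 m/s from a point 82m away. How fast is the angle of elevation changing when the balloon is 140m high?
0.00623 rad/s

tan(θ) = y/82
sec²(θ) · dθ/dt = (1/82) · dy/dt
dθ/dt = cos²(θ)/82 · 2 = 82/(82² + 140²) · 2
dθ/dt = 0.00623 rad/s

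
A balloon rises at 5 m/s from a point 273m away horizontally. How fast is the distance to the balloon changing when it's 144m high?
48√10585/2117 ≈ 2.333 m/s

z² = 273² + y²
z = √(273² + 144²) = 3√10585
dz/dt = y/z · dy/dt = 144/(3√10585) · 5 = 48√10585/2117 ≈ 2.333 m/s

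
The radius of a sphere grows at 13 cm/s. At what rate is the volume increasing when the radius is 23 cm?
27508π cm³/s

V = (4/3)πr³
dV/dt = dV/dr · dr/dt = 4πr² · 13
At r = 23: dV/dt = 27508π cm³/s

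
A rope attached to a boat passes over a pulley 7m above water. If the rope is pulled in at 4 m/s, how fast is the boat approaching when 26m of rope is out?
104√627/627 ≈ 4.153 m/s

rope² = x² + 7²
x = √(26² - 7²) = √627
dx/dt = (rope/x) · d(rope)/dt = (26/√627) · (-4) = -104√627/627 m/s
The boat approaches at 104√627/627 ≈ 4.153 m/s.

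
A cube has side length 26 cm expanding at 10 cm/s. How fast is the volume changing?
20280 cm³/s

V = s³
dV/dt = 3s² · ds/dt = 3·26²·10 = 20280 cm³/s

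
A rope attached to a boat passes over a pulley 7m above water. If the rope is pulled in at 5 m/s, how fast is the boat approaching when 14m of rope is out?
10√3/3 ≈ 5.774 m/s

rope² = x² + 7²
x = √(14² - 7²) = 7√3
dx/dt = (rope/x) · d(rope)/dt = (14/(7√3)) · (-5) = -10√3/3 m/s
The boat approaches at 10√3/3 ≈ 5.774 m/s.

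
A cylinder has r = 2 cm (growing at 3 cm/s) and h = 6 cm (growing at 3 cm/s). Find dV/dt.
84π cm³/s

V = πr²h
dV/dt = 2πrh·dr/dt + πr²·dh/dt
= 2π(2)(6)(3) + π(2)²(3)
= 84π cm³/s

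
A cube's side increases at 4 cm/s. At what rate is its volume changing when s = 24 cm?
6912 cm³/s

V = s³
dV/dt = 3s² · ds/dt = 3·24²·4 = 6912 cm³/s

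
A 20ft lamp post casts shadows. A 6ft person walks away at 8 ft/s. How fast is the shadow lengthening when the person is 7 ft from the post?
24/7 ft/s

By similar triangles: 20/(x+s) = 6/s
Solving: s = 6x/14
ds/dt = 6/14 · dx/dt = 3/7 · 8 = 24/7 ft/s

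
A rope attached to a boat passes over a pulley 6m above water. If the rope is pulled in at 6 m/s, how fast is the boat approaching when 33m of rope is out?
22√13/13 ≈ 6.102 m/s

rope² = x² + 6²
x = √(33² - 6²) = 9√13
dx/dt = (rope/x) · d(rope)/dt = (33/(9√13)) · (-6) = -22√13/13 m/s
The boat approaches at 22√13/13 ≈ 6.102 m/s.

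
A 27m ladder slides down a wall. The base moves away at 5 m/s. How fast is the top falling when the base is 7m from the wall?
7√170/68 ≈ 1.342 m/s

x² + y² = 27²
2x·dx/dt + 2y·dy/dt = 0
dy/dt = -x/y · dx/dt = -7/(2√170) · 5 = -7√170/68 m/s
The top is descending at 7√170/68 ≈ 1.342 m/s.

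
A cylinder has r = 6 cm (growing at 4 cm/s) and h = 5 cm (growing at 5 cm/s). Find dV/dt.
420π cm³/s

V = πr²h
dV/dt = 2πrh·dr/dt + πr²·dh/dt
= 2π(6)(5)(4) + π(6)²(5)
= 420π cm³/s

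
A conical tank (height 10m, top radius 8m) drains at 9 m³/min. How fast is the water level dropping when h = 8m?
225/(1024π) ≈ 0.06994 m/min

r/h = 8/10, so r = (4/5)h
V = (1/3)πr²h = (1/3)π((4/5)h)²h = (16/75)πh³
dV/dh = (16/25)πh²
dh/dt = (dV/dt)/(dV/dh) = -9/((16/25)π·8²) = -225/(1024π) m/min
The level is dropping at 225/(1024π) ≈ 0.06994 m/min.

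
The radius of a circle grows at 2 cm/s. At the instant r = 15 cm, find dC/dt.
4π cm/s

C = 2πr
dC/dt = 2π · dr/dt = 2π · 2 = 4π cm/s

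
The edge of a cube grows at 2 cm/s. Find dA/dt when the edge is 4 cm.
96 cm²/s

A = 6s²
dA/dt = 12s · ds/dt = 12·4·2 = 96 cm²/s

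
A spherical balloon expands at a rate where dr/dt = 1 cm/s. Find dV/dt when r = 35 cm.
4900π cm³/s

V = (4/3)πr³
dV/dt = dV/dr · dr/dt = 4πr² · 1
At r = 35: dV/dt = 4900π cm³/s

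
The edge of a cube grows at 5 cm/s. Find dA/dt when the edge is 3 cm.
180 cm²/s

A = 6s²
dA/dt = 12s · ds/dt = 12·3·5 = 180 cm²/s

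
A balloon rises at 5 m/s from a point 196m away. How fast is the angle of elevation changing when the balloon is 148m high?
0.016247 rad/s

tan(θ) = y/196
sec²(θ) · dθ/dt = (1/196) · dy/dt
dθ/dt = cos²(θ)/196 · 5 = 196/(196² + 148²) · 5
dθ/dt = 0.016247 rad/s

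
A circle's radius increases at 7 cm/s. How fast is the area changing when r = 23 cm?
322π cm²/s

A = πr²
dA/dt = 2πr · dr/dt = 2π(23)(7) = 322π cm²/s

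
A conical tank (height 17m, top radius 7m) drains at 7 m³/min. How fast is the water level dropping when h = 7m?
289/(343π) ≈ 0.2682 m/min

r/h = 7/17, so r = (7/17)h
V = (1/3)πr²h = (1/3)π((7/17)h)²h = (49/867)πh³
dV/dh = (49/289)πh²
dh/dt = (dV/dt)/(dV/dh) = -7/((49/289)π·7²) = -289/(343π) m/min
The level is dropping at 289/(343π) ≈ 0.2682 m/min.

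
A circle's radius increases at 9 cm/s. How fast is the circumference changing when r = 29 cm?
18π cm/s

C = 2πr
dC/dt = 2π · dr/dt = 2π · 9 = 18π cm/s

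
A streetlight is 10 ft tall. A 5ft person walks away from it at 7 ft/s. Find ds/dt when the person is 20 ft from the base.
7 ft/s

By similar triangles: 10/(x+s) = 5/s
Solving: s = 5x/5
ds/dt = 5/5 · dx/dt = 1 · 7 = 7 ft/s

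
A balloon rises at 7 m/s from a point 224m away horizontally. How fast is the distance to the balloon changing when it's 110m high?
385√15569/15569 ≈ 3.086 m/s

z² = 224² + y²
z = √(224² + 110²) = 2√15569
dz/dt = y/z · dy/dt = 110/(2√15569) · 7 = 385√15569/15569 ≈ 3.086 m/s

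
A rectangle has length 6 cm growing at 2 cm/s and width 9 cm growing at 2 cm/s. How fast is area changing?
30 cm²/s

A = lw
dA/dt = w·dl/dt + l·dw/dt = 9·2 + 6·2 = 30 cm²/s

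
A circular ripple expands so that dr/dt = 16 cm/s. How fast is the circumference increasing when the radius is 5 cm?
32π cm/s

C = 2πr
dC/dt = 2π · dr/dt = 2π · 16 = 32π cm/s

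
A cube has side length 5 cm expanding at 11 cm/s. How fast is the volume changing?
825 cm³/s

V = s³
dV/dt = 3s² · ds/dt = 3·5²·11 = 825 cm³/s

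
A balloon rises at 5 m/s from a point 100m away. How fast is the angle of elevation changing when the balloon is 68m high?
0.03419 rad/s

tan(θ) = y/100
sec²(θ) · dθ/dt = (1/100) · dy/dt
dθ/dt = cos²(θ)/100 · 5 = 100/(100² + 68²) · 5
dθ/dt = 0.03419 rad/s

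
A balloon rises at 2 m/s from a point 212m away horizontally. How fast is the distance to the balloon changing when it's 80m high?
40√3209/3209 ≈ 0.7061 m/s

z² = 212² + y²
z = √(212² + 80²) = 4√3209
dz/dt = y/z · dy/dt = 80/(4√3209) · 2 = 40√3209/3209 ≈ 0.7061 m/s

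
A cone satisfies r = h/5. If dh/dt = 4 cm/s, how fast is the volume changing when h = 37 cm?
5476π/25 cm³/s

V = (1/3)π(h/5)²h = πh³/75
dV/dt = πh²/25 · 4
At h = 37: dV/dt = 5476π/25 cm³/s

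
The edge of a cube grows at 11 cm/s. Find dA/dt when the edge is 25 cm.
3300 cm²/s

A = 6s²
dA/dt = 12s · ds/dt = 12·25·11 = 3300 cm²/s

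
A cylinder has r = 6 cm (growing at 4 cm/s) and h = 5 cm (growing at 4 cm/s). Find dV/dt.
384π cm³/s

V = πr²h
dV/dt = 2πrh·dr/dt + πr²·dh/dt
= 2π(6)(5)(4) + π(6)²(4)
= 384π cm³/s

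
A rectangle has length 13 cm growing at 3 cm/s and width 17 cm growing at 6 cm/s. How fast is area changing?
129 cm²/s

A = lw
dA/dt = w·dl/dt + l·dw/dt = 17·3 + 13·6 = 129 cm²/s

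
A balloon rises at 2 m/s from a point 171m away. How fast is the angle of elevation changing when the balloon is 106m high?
0.008449 rad/s

tan(θ) = y/171
sec²(θ) · dθ/dt = (1/171) · dy/dt
dθ/dt = cos²(θ)/171 · 2 = 171/(171² + 106²) · 2
dθ/dt = 0.008449 rad/s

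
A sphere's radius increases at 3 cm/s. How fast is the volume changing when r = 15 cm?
2700π cm³/s

V = (4/3)πr³
dV/dt = dV/dr · dr/dt = 4πr² · 3
At r = 15: dV/dt = 2700π cm³/s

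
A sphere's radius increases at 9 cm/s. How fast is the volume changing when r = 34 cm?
41616π cm³/s

V = (4/3)πr³
dV/dt = dV/dr · dr/dt = 4πr² · 9
At r = 34: dV/dt = 41616π cm³/s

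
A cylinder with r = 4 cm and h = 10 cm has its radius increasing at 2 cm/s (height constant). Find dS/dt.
72π cm²/s

S = 2πrh + 2πr² (lateral + bases)
dS/dt = (2πh + 4πr)·dr/dt = (2π·10 + 4π·4)·2
= 72π cm²/s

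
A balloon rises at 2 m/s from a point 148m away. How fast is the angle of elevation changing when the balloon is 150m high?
0.006666 rad/s

tan(θ) = y/148
sec²(θ) · dθ/dt = (1/148) · dy/dt
dθ/dt = cos²(θ)/148 · 2 = 148/(148² + 150²) · 2
dθ/dt = 0.006666 rad/s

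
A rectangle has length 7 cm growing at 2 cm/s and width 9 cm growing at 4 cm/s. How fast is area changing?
46 cm²/s

A = lw
dA/dt = w·dl/dt + l·dw/dt = 9·2 + 7·4 = 46 cm²/s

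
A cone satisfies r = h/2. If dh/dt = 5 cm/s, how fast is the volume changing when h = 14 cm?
245π cm³/s

V = (1/3)π(h/2)²h = πh³/12
dV/dt = πh²/4 · 5
At h = 14: dV/dt = 245π cm³/s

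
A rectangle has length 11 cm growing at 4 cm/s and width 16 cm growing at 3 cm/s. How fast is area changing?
97 cm²/s

A = lw
dA/dt = w·dl/dt + l·dw/dt = 16·4 + 11·3 = 97 cm²/s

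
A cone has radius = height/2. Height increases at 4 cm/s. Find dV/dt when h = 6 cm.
36π cm³/s

V = (1/3)π(h/2)²h = πh³/12
dV/dt = πh²/4 · 4
At h = 6: dV/dt = 36π cm³/s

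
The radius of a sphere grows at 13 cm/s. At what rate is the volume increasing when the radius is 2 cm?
208π cm³/s

V = (4/3)πr³
dV/dt = dV/dr · dr/dt = 4πr² · 13
At r = 2: dV/dt = 208π cm³/s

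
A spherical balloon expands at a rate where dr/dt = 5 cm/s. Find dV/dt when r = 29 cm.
16820π cm³/s

V = (4/3)πr³
dV/dt = dV/dr · dr/dt = 4πr² · 5
At r = 29: dV/dt = 16820π cm³/s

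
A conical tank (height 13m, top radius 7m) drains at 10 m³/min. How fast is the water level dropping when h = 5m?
338/(245π) ≈ 0.4391 m/min

r/h = 7/13, so r = (7/13)h
V = (1/3)πr²h = (1/3)π((7/13)h)²h = (49/507)πh³
dV/dh = (49/169)πh²
dh/dt = (dV/dt)/(dV/dh) = -10/((49/169)π·5²) = -338/(245π) m/min
The level is dropping at 338/(245π) ≈ 0.4391 m/min.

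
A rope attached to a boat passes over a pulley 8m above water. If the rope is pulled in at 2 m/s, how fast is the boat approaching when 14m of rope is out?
14√33/33 ≈ 2.437 m/s

rope² = x² + 8²
x = √(14² - 8²) = 2√33
dx/dt = (rope/x) · d(rope)/dt = (14/(2√33)) · (-2) = -14√33/33 m/s
The boat approaches at 14√33/33 ≈ 2.437 m/s.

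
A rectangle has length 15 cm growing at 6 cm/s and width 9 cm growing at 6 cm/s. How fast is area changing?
144 cm²/s

A = lw
dA/dt = w·dl/dt + l·dw/dt = 9·6 + 15·6 = 144 cm²/s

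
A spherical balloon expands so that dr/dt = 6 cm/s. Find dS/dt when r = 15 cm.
720π cm²/s

S = 4πr²
dS/dt = dS/dr · dr/dt = 8πr · 6
At r = 15: dS/dt = 720π cm²/s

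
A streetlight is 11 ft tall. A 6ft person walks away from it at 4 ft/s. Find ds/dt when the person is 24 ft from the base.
24/5 ft/s

By similar triangles: 11/(x+s) = 6/s
Solving: s = 6x/5
ds/dt = 6/5 · dx/dt = 6/5 · 4 = 24/5 ft/s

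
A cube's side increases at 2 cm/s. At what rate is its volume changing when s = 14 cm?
1176 cm³/s

V = s³
dV/dt = 3s² · ds/dt = 3·14²·2 = 1176 cm³/s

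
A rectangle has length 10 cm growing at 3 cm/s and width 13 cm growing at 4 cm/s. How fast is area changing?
79 cm²/s

A = lw
dA/dt = w·dl/dt + l·dw/dt = 13·3 + 10·4 = 79 cm²/s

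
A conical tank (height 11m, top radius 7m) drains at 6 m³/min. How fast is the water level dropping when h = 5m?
726/(1225π) ≈ 0.1886 m/min

r/h = 7/11, so r = (7/11)h
V = (1/3)πr²h = (1/3)π((7/11)h)²h = (49/363)πh³
dV/dh = (49/121)πh²
dh/dt = (dV/dt)/(dV/dh) = -6/((49/121)π·5²) = -726/(1225π) m/min
The level is dropping at 726/(1225π) ≈ 0.1886 m/min.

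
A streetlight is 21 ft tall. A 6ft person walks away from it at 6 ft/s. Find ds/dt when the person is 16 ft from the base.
12/5 ft/s

By similar triangles: 21/(x+s) = 6/s
Solving: s = 6x/15
ds/dt = 6/15 · dx/dt = 2/5 · 6 = 12/5 ft/s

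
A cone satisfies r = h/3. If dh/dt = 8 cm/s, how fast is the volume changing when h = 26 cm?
5408π/9 cm³/s

V = (1/3)π(h/3)²h = πh³/27
dV/dt = πh²/9 · 8
At h = 26: dV/dt = 5408π/9 cm³/s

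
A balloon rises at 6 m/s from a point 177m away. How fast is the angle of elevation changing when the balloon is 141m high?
0.020738 rad/s

tan(θ) = y/177
sec²(θ) · dθ/dt = (1/177) · dy/dt
dθ/dt = cos²(θ)/177 · 6 = 177/(177² + 141²) · 6
dθ/dt = 0.020738 rad/s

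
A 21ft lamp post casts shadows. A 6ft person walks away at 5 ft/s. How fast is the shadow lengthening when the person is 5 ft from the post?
2 ft/s

By similar triangles: 21/(x+s) = 6/s
Solving: s = 6x/15
ds/dt = 6/15 · dx/dt = 2/5 · 5 = 2 ft/s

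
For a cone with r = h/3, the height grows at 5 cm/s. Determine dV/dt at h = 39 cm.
845π cm³/s

V = (1/3)π(h/3)²h = πh³/27
dV/dt = πh²/9 · 5
At h = 39: dV/dt = 845π cm³/s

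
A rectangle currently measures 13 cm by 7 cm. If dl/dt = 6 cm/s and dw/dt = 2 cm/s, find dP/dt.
16 cm/s

P = 2(l + w)
dP/dt = 2(dl/dt + dw/dt) = 2(6 + 2) = 16 cm/s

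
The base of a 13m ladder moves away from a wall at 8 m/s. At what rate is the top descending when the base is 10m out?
80√69/69 ≈ 9.631 m/s

x² + y² = 13²
2x·dx/dt + 2y·dy/dt = 0
dy/dt = -x/y · dx/dt = -10/√69 · 8 = -80√69/69 m/s
The top is descending at 80√69/69 ≈ 9.631 m/s.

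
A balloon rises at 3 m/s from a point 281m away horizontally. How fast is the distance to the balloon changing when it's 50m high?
150√29/1537 ≈ 0.5256 m/s

z² = 281² + y²
z = √(281² + 50²) = 53√29
dz/dt = y/z · dy/dt = 50/(53√29) · 3 = 150√29/1537 ≈ 0.5256 m/s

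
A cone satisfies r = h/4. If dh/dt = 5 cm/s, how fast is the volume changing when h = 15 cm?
1125π/16 cm³/s

V = (1/3)π(h/4)²h = πh³/48
dV/dt = πh²/16 · 5
At h = 15: dV/dt = 1125π/16 cm³/s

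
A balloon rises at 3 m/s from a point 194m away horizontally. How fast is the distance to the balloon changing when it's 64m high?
96√10433/10433 ≈ 0.9399 m/s

z² = 194² + y²
z = √(194² + 64²) = 2√10433
dz/dt = y/z · dy/dt = 64/(2√10433) · 3 = 96√10433/10433 ≈ 0.9399 m/s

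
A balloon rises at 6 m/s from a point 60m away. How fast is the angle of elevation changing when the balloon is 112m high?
0.022299 rad/s

tan(θ) = y/60
sec²(θ) · dθ/dt = (1/60) · dy/dt
dθ/dt = cos²(θ)/60 · 6 = 60/(60² + 112²) · 6
dθ/dt = 0.022299 rad/s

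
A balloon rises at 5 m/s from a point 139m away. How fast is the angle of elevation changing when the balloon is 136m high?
0.018378 rad/s

tan(θ) = y/139
sec²(θ) · dθ/dt = (1/139) · dy/dt
dθ/dt = cos²(θ)/139 · 5 = 139/(139² + 136²) · 5
dθ/dt = 0.018378 rad/s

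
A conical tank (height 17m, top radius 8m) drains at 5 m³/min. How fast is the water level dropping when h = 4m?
1445/(1024π) ≈ 0.4492 m/min

r/h = 8/17, so r = (8/17)h
V = (1/3)πr²h = (1/3)π((8/17)h)²h = (64/867)πh³
dV/dh = (64/289)πh²
dh/dt = (dV/dt)/(dV/dh) = -5/((64/289)π·4²) = -1445/(1024π) m/min
The level is dropping at 1445/(1024π) ≈ 0.4492 m/min.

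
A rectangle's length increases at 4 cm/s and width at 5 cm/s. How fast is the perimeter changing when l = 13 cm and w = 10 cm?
18 cm/s

P = 2(l + w)
dP/dt = 2(dl/dt + dw/dt) = 2(4 + 5) = 18 cm/s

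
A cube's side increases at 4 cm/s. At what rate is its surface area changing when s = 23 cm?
1104 cm²/s

A = 6s²
dA/dt = 12s · ds/dt = 12·23·4 = 1104 cm²/s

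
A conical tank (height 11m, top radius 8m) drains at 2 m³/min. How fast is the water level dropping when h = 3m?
121/(288π) ≈ 0.1337 m/min

r/h = 8/11, so r = (8/11)h
V = (1/3)πr²h = (1/3)π((8/11)h)²h = (64/363)πh³
dV/dh = (64/121)πh²
dh/dt = (dV/dt)/(dV/dh) = -2/((64/121)π·3²) = -121/(288π) m/min
The level is dropping at 121/(288π) ≈ 0.1337 m/min.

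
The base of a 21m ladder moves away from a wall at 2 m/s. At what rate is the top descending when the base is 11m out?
11√5/20 ≈ 1.23 m/s

x² + y² = 21²
2x·dx/dt + 2y·dy/dt = 0
dy/dt = -x/y · dx/dt = -11/(8√5) · 2 = -11√5/20 m/s
The top is descending at 11√5/20 ≈ 1.23 m/s.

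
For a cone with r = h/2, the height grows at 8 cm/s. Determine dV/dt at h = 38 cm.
2888π cm³/s

V = (1/3)π(h/2)²h = πh³/12
dV/dt = πh²/4 · 8
At h = 38: dV/dt = 2888π cm³/s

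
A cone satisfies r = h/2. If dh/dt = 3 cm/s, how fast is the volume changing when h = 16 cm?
192π cm³/s

V = (1/3)π(h/2)²h = πh³/12
dV/dt = πh²/4 · 3
At h = 16: dV/dt = 192π cm³/s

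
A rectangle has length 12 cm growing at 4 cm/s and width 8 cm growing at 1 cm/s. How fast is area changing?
44 cm²/s

A = lw
dA/dt = w·dl/dt + l·dw/dt = 8·4 + 12·1 = 44 cm²/s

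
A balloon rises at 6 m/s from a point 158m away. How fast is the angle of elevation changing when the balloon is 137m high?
0.021677 rad/s

tan(θ) = y/158
sec²(θ) · dθ/dt = (1/158) · dy/dt
dθ/dt = cos²(θ)/158 · 6 = 158/(158² + 137²) · 6
dθ/dt = 0.021677 rad/s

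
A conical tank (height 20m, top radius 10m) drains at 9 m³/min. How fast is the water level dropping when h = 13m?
36/(169π) ≈ 0.06781 m/min

r/h = 10/20, so r = (1/2)h
V = (1/3)πr²h = (1/3)π((1/2)h)²h = (1/12)πh³
dV/dh = (1/4)πh²
dh/dt = (dV/dt)/(dV/dh) = -9/((1/4)π·13²) = -36/(169π) m/min
The level is dropping at 36/(169π) ≈ 0.06781 m/min.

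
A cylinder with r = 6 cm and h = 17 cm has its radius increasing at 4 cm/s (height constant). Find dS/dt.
232π cm²/s

S = 2πrh + 2πr² (lateral + bases)
dS/dt = (2πh + 4πr)·dr/dt = (2π·17 + 4π·6)·4
= 232π cm²/s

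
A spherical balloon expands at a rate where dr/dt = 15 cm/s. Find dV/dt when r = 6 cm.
2160π cm³/s

V = (4/3)πr³
dV/dt = dV/dr · dr/dt = 4πr² · 15
At r = 6: dV/dt = 2160π cm³/s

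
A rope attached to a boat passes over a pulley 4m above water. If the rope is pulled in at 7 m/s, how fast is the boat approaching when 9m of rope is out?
63√65/65 ≈ 7.814 m/s

rope² = x² + 4²
x = √(9² - 4²) = √65
dx/dt = (rope/x) · d(rope)/dt = (9/√65) · (-7) = -63√65/65 m/s
The boat approaches at 63√65/65 ≈ 7.814 m/s.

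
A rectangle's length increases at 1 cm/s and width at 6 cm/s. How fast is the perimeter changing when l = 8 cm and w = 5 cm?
14 cm/s

P = 2(l + w)
dP/dt = 2(dl/dt + dw/dt) = 2(1 + 6) = 14 cm/s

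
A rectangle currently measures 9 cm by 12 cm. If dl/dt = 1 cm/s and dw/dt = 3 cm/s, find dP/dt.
8 cm/s

P = 2(l + w)
dP/dt = 2(dl/dt + dw/dt) = 2(1 + 3) = 8 cm/s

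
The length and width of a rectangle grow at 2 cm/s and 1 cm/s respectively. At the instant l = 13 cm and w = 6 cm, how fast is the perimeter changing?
6 cm/s

P = 2(l + w)
dP/dt = 2(dl/dt + dw/dt) = 2(2 + 1) = 6 cm/s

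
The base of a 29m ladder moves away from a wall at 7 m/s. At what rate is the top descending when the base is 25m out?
175√6/36 ≈ 11.91 m/s

x² + y² = 29²
2x·dx/dt + 2y·dy/dt = 0
dy/dt = -x/y · dx/dt = -25/(6√6) · 7 = -175√6/36 m/s
The top is descending at 175√6/36 ≈ 11.91 m/s.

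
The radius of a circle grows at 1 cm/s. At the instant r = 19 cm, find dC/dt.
2π cm/s

C = 2πr
dC/dt = 2π · dr/dt = 2π · 1 = 2π cm/s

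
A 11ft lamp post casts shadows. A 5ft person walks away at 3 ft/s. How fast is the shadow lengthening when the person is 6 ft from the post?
5/2 ft/s

By similar triangles: 11/(x+s) = 5/s
Solving: s = 5x/6
ds/dt = 5/6 · dx/dt = 5/6 · 3 = 5/2 ft/s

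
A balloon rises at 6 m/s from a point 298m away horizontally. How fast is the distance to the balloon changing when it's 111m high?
666√4045/20225 ≈ 2.094 m/s

z² = 298² + y²
z = √(298² + 111²) = 5√4045
dz/dt = y/z · dy/dt = 111/(5√4045) · 6 = 666√4045/20225 ≈ 2.094 m/s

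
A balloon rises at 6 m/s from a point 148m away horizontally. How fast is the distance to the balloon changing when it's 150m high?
450√11101/11101 ≈ 4.271 m/s

z² = 148² + y²
z = √(148² + 150²) = 2√11101
dz/dt = y/z · dy/dt = 150/(2√11101) · 6 = 450√11101/11101 ≈ 4.271 m/s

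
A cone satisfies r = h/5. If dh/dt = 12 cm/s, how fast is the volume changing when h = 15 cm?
108π cm³/s

V = (1/3)π(h/5)²h = πh³/75
dV/dt = πh²/25 · 12
At h = 15: dV/dt = 108π cm³/s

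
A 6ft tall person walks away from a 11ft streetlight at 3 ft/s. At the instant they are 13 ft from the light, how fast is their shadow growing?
18/5 ft/s

By similar triangles: 11/(x+s) = 6/s
Solving: s = 6x/5
ds/dt = 6/5 · dx/dt = 6/5 · 3 = 18/5 ft/s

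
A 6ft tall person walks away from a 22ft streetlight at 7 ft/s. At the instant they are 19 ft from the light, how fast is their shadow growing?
21/8 ft/s

By similar triangles: 22/(x+s) = 6/s
Solving: s = 6x/16
ds/dt = 6/16 · dx/dt = 3/8 · 7 = 21/8 ft/s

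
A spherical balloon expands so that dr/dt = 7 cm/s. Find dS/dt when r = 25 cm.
1400π cm²/s

S = 4πr²
dS/dt = dS/dr · dr/dt = 8πr · 7
At r = 25: dS/dt = 1400π cm²/s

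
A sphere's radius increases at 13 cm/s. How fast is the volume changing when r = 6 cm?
1872π cm³/s

V = (4/3)πr³
dV/dt = dV/dr · dr/dt = 4πr² · 13
At r = 6: dV/dt = 1872π cm³/s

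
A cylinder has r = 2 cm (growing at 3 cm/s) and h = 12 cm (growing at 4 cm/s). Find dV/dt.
160π cm³/s

V = πr²h
dV/dt = 2πrh·dr/dt + πr²·dh/dt
= 2π(2)(12)(3) + π(2)²(4)
= 160π cm³/s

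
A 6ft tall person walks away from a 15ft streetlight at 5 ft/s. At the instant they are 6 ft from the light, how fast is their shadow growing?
10/3 ft/s

By similar triangles: 15/(x+s) = 6/s
Solving: s = 6x/9
ds/dt = 6/9 · dx/dt = 2/3 · 5 = 10/3 ft/s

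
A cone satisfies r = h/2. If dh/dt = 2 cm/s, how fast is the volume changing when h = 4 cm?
8π cm³/s

V = (1/3)π(h/2)²h = πh³/12
dV/dt = πh²/4 · 2
At h = 4: dV/dt = 8π cm³/s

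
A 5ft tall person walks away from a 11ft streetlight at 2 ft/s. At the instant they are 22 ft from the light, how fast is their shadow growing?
5/3 ft/s

By similar triangles: 11/(x+s) = 5/s
Solving: s = 5x/6
ds/dt = 5/6 · dx/dt = 5/6 · 2 = 5/3 ft/s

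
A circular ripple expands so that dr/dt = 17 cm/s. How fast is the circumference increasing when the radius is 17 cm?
34π cm/s

C = 2πr
dC/dt = 2π · dr/dt = 2π · 17 = 34π cm/s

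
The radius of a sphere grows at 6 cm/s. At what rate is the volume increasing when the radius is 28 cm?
18816π cm³/s

V = (4/3)πr³
dV/dt = dV/dr · dr/dt = 4πr² · 6
At r = 28: dV/dt = 18816π cm³/s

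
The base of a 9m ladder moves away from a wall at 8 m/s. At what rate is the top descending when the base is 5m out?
10√14/7 ≈ 5.345 m/s

x² + y² = 9²
2x·dx/dt + 2y·dy/dt = 0
dy/dt = -x/y · dx/dt = -5/(2√14) · 8 = -10√14/7 m/s
The top is descending at 10√14/7 ≈ 5.345 m/s.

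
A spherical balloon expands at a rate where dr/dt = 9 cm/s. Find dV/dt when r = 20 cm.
14400π cm³/s

V = (4/3)πr³
dV/dt = dV/dr · dr/dt = 4πr² · 9
At r = 20: dV/dt = 14400π cm³/s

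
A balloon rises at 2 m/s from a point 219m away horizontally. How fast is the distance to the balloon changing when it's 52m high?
104√50665/50665 ≈ 0.462 m/s

z² = 219² + y²
z = √(219² + 52²) = √50665
dz/dt = y/z · dy/dt = 52/√50665 · 2 = 104√50665/50665 ≈ 0.462 m/s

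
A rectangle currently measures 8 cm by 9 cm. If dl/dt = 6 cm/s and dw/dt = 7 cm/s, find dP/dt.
26 cm/s

P = 2(l + w)
dP/dt = 2(dl/dt + dw/dt) = 2(6 + 7) = 26 cm/s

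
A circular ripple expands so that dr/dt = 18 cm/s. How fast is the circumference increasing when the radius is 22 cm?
36π cm/s

C = 2πr
dC/dt = 2π · dr/dt = 2π · 18 = 36π cm/s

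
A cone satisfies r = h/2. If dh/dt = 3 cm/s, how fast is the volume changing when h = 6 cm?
27π cm³/s

V = (1/3)π(h/2)²h = πh³/12
dV/dt = πh²/4 · 3
At h = 6: dV/dt = 27π cm³/s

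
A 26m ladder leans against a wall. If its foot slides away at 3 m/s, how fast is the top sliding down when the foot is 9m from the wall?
27√595/595 ≈ 1.107 m/s

x² + y² = 26²
2x·dx/dt + 2y·dy/dt = 0
dy/dt = -x/y · dx/dt = -9/√595 · 3 = -27√595/595 m/s
The top is descending at 27√595/595 ≈ 1.107 m/s.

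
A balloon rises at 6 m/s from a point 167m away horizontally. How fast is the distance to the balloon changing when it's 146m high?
876√49205/49205 ≈ 3.949 m/s

z² = 167² + y²
z = √(167² + 146²) = √49205
dz/dt = y/z · dy/dt = 146/√49205 · 6 = 876√49205/49205 ≈ 3.949 m/s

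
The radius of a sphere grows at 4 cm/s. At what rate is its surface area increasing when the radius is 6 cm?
192π cm²/s

S = 4πr²
dS/dt = dS/dr · dr/dt = 8πr · 4
At r = 6: dS/dt = 192π cm²/s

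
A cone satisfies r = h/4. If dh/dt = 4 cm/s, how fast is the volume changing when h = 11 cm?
121π/4 cm³/s

V = (1/3)π(h/4)²h = πh³/48
dV/dt = πh²/16 · 4
At h = 11: dV/dt = 121π/4 cm³/s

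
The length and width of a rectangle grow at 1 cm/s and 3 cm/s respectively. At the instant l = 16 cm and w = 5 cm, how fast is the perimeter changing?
8 cm/s

P = 2(l + w)
dP/dt = 2(dl/dt + dw/dt) = 2(1 + 3) = 8 cm/s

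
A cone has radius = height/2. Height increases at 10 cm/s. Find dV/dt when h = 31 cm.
4805π/2 cm³/s

V = (1/3)π(h/2)²h = πh³/12
dV/dt = πh²/4 · 10
At h = 31: dV/dt = 4805π/2 cm³/s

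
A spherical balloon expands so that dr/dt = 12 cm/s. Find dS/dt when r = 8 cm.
768π cm²/s

S = 4πr²
dS/dt = dS/dr · dr/dt = 8πr · 12
At r = 8: dS/dt = 768π cm²/s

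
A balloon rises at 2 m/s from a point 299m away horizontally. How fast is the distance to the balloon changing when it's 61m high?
61√93122/46561 ≈ 0.3998 m/s

z² = 299² + y²
z = √(299² + 61²) = √93122
dz/dt = y/z · dy/dt = 61/√93122 · 2 = 61√93122/46561 ≈ 0.3998 m/s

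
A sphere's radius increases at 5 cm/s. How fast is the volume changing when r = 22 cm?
9680π cm³/s

V = (4/3)πr³
dV/dt = dV/dr · dr/dt = 4πr² · 5
At r = 22: dV/dt = 9680π cm³/s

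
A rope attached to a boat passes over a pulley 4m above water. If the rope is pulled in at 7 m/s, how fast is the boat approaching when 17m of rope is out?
17√273/39 ≈ 7.202 m/s

rope² = x² + 4²
x = √(17² - 4²) = √273
dx/dt = (rope/x) · d(rope)/dt = (17/√273) · (-7) = -17√273/39 m/s
The boat approaches at 17√273/39 ≈ 7.202 m/s.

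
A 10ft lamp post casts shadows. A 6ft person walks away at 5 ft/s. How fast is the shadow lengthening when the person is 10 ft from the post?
15/2 ft/s

By similar triangles: 10/(x+s) = 6/s
Solving: s = 6x/4
ds/dt = 6/4 · dx/dt = 3/2 · 5 = 15/2 ft/s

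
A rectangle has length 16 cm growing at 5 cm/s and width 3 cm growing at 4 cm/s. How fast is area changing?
79 cm²/s

A = lw
dA/dt = w·dl/dt + l·dw/dt = 3·5 + 16·4 = 79 cm²/s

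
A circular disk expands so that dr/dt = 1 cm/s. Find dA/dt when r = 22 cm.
44π cm²/s

A = πr²
dA/dt = 2πr · dr/dt = 2π(22)(1) = 44π cm²/s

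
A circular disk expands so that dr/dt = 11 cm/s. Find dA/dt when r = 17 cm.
374π cm²/s

A = πr²
dA/dt = 2πr · dr/dt = 2π(17)(11) = 374π cm²/s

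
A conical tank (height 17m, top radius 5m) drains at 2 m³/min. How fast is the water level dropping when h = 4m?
289/(200π) ≈ 0.46 m/min

r/h = 5/17, so r = (5/17)h
V = (1/3)πr²h = (1/3)π((5/17)h)²h = (25/867)πh³
dV/dh = (25/289)πh²
dh/dt = (dV/dt)/(dV/dh) = -2/((25/289)π·4²) = -289/(200π) m/min
The level is dropping at 289/(200π) ≈ 0.46 m/min.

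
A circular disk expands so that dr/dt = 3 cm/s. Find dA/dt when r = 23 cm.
138π cm²/s

A = πr²
dA/dt = 2πr · dr/dt = 2π(23)(3) = 138π cm²/s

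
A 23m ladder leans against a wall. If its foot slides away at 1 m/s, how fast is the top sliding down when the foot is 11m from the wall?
11√102/204 ≈ 0.5446 m/s

x² + y² = 23²
2x·dx/dt + 2y·dy/dt = 0
dy/dt = -x/y · dx/dt = -11/(2√102) · 1 = -11√102/204 m/s
The top is descending at 11√102/204 ≈ 0.5446 m/s.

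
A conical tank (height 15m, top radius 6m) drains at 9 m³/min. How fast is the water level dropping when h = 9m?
25/(36π) ≈ 0.221 m/min

r/h = 6/15, so r = (2/5)h
V = (1/3)πr²h = (1/3)π((2/5)h)²h = (4/75)πh³
dV/dh = (4/25)πh²
dh/dt = (dV/dt)/(dV/dh) = -9/((4/25)π·9²) = -25/(36π) m/min
The level is dropping at 25/(36π) ≈ 0.221 m/min.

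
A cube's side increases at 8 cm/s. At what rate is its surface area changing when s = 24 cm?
2304 cm²/s

A = 6s²
dA/dt = 12s · ds/dt = 12·24·8 = 2304 cm²/s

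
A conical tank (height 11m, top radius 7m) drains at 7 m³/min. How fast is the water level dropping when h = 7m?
121/(343π) ≈ 0.1123 m/min

r/h = 7/11, so r = (7/11)h
V = (1/3)πr²h = (1/3)π((7/11)h)²h = (49/363)πh³
dV/dh = (49/121)πh²
dh/dt = (dV/dt)/(dV/dh) = -7/((49/121)π·7²) = -121/(343π) m/min
The level is dropping at 121/(343π) ≈ 0.1123 m/min.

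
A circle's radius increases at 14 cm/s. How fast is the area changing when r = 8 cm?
224π cm²/s

A = πr²
dA/dt = 2πr · dr/dt = 2π(8)(14) = 224π cm²/s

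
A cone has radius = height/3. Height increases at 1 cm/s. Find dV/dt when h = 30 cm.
100π cm³/s

V = (1/3)π(h/3)²h = πh³/27
dV/dt = πh²/9 · 1
At h = 30: dV/dt = 100π cm³/s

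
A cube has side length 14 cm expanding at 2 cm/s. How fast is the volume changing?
1176 cm³/s

V = s³
dV/dt = 3s² · ds/dt = 3·14²·2 = 1176 cm³/s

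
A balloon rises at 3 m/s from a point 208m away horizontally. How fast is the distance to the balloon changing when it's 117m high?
27√337/337 ≈ 1.471 m/s

z² = 208² + y²
z = √(208² + 117²) = 13√337
dz/dt = y/z · dy/dt = 117/(13√337) · 3 = 27√337/337 ≈ 1.471 m/s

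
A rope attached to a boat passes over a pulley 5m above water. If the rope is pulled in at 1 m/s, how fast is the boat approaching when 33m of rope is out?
33√266/532 ≈ 1.012 m/s

rope² = x² + 5²
x = √(33² - 5²) = 2√266
dx/dt = (rope/x) · d(rope)/dt = (33/(2√266)) · (-1) = -33√266/532 m/s
The boat approaches at 33√266/532 ≈ 1.012 m/s.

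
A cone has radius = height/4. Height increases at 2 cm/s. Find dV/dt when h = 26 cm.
169π/2 cm³/s

V = (1/3)π(h/4)²h = πh³/48
dV/dt = πh²/16 · 2
At h = 26: dV/dt = 169π/2 cm³/s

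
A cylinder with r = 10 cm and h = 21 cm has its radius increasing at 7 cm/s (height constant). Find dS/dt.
574π cm²/s

S = 2πrh + 2πr² (lateral + bases)
dS/dt = (2πh + 4πr)·dr/dt = (2π·21 + 4π·10)·7
= 574π cm²/s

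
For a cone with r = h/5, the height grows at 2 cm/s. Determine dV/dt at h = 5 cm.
2π cm³/s

V = (1/3)π(h/5)²h = πh³/75
dV/dt = πh²/25 · 2
At h = 5: dV/dt = 2π cm³/s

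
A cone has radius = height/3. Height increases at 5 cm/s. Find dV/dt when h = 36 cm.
720π cm³/s

V = (1/3)π(h/3)²h = πh³/27
dV/dt = πh²/9 · 5
At h = 36: dV/dt = 720π cm³/s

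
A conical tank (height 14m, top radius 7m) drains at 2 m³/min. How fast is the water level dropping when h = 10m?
2/(25π) ≈ 0.02546 m/min

r/h = 7/14, so r = (1/2)h
V = (1/3)πr²h = (1/3)π((1/2)h)²h = (1/12)πh³
dV/dh = (1/4)πh²
dh/dt = (dV/dt)/(dV/dh) = -2/((1/4)π·10²) = -2/(25π) m/min
The level is dropping at 2/(25π) ≈ 0.02546 m/min.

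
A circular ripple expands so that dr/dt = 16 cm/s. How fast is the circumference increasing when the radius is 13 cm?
32π cm/s

C = 2πr
dC/dt = 2π · dr/dt = 2π · 16 = 32π cm/s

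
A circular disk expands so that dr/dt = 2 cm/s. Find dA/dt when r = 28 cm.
112π cm²/s

A = πr²
dA/dt = 2πr · dr/dt = 2π(28)(2) = 112π cm²/s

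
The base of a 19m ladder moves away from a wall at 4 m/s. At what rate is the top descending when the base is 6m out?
24√13/65 ≈ 1.331 m/s

x² + y² = 19²
2x·dx/dt + 2y·dy/dt = 0
dy/dt = -x/y · dx/dt = -6/(5√13) · 4 = -24√13/65 m/s
The top is descending at 24√13/65 ≈ 1.331 m/s.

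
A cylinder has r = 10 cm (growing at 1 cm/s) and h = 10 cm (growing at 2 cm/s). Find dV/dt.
400π cm³/s

V = πr²h
dV/dt = 2πrh·dr/dt + πr²·dh/dt
= 2π(10)(10)(1) + π(10)²(2)
= 400π cm³/s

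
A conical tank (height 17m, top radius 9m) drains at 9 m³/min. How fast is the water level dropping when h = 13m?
289/(1521π) ≈ 0.06048 m/min

r/h = 9/17, so r = (9/17)h
V = (1/3)πr²h = (1/3)π((9/17)h)²h = (27/289)πh³
dV/dh = (81/289)πh²
dh/dt = (dV/dt)/(dV/dh) = -9/((81/289)π·13²) = -289/(1521π) m/min
The level is dropping at 289/(1521π) ≈ 0.06048 m/min.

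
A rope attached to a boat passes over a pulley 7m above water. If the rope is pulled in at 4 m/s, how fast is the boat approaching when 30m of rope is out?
120√851/851 ≈ 4.114 m/s

rope² = x² + 7²
x = √(30² - 7²) = √851
dx/dt = (rope/x) · d(rope)/dt = (30/√851) · (-4) = -120√851/851 m/s
The boat approaches at 120√851/851 ≈ 4.114 m/s.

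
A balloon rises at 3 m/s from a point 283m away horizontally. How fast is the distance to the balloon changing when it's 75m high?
225√85714/85714 ≈ 0.7685 m/s

z² = 283² + y²
z = √(283² + 75²) = √85714
dz/dt = y/z · dy/dt = 75/√85714 · 3 = 225√85714/85714 ≈ 0.7685 m/s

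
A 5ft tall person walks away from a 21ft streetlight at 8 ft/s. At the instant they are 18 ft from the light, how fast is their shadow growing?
5/2 ft/s

By similar triangles: 21/(x+s) = 5/s
Solving: s = 5x/16
ds/dt = 5/16 · dx/dt = 5/16 · 8 = 5/2 ft/s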